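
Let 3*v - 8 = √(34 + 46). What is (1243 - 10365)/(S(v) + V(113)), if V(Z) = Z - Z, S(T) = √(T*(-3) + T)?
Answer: 4561*I*√6/(2*√(2 + √5)) ≈ 2714.1*I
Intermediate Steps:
v = 8/3 + 4*√5/3 (v = 8/3 + √(34 + 46)/3 = 8/3 + √80/3 = 8/3 + (4*√5)/3 = 8/3 + 4*√5/3 ≈ 5.6481)
S(T) = √2*√(-T) (S(T) = √(-3*T + T) = √(-2*T) = √2*√(-T))
V(Z) = 0
(1243 - 10365)/(S(v) + V(113)) = (1243 - 10365)/(√2*√(-(8/3 + 4*√5/3)) + 0) = -9122/(√2*√(-8/3 - 4*√5/3) + 0) = -9122*√2/(2*√(-8/3 - 4*√5/3)) = -4561*√2/√(-8/3 - 4*√5/3)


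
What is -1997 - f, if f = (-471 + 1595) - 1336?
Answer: -1785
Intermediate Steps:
f = -212 (f = 1124 - 1336 = -212)
-1997 - f = -1997 - 1*(-212) = -1997 + 212 = -1785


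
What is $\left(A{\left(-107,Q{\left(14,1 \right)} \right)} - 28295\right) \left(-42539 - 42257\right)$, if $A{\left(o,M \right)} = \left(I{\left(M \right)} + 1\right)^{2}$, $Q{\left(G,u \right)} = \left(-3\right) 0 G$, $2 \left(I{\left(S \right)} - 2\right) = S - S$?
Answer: $2398539656$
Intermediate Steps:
$I{\left(S \right)} = 2$ ($I{\left(S \right)} = 2 + \frac{S - S}{2} = 2 + \frac{1}{2} \cdot 0 = 2 + 0 = 2$)
$Q{\left(G,u \right)} = 0$ ($Q{\left(G,u \right)} = 0 G = 0$)
$A{\left(o,M \right)} = 9$ ($A{\left(o,M \right)} = \left(2 + 1\right)^{2} = 3^{2} = 9$)
$\left(A{\left(-107,Q{\left(14,1 \right)} \right)} - 28295\right) \left(-42539 - 42257\right) = \left(9 - 28295\right) \left(-42539 - 42257\right) = \left(-28286\right) \left(-84796\right) = 2398539656$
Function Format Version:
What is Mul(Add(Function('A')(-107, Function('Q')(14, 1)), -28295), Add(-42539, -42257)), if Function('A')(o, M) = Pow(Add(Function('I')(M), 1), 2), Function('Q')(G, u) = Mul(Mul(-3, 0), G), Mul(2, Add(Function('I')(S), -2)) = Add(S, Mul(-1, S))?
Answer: 2398539656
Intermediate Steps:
Function('I')(S) = 2 (Function('I')(S) = Add(2, Mul(Rational(1, 2), Add(S, Mul(-1, S)))) = Add(2, Mul(Rational(1, 2), 0)) = Add(2, 0) = 2)
Function('Q')(G, u) = 0 (Function('Q')(G, u) = Mul(0, G) = 0)
Function('A')(o, M) = 9 (Function('A')(o, M) = Pow(Add(2, 1), 2) = Pow(3, 2) = 9)
Mul(Add(Function('A')(-107, Function('Q')(14, 1)), -28295), Add(-42539, -42257)) = Mul(Add(9, -28295), Add(-42539, -42257)) = Mul(-28286, -84796) = 2398539656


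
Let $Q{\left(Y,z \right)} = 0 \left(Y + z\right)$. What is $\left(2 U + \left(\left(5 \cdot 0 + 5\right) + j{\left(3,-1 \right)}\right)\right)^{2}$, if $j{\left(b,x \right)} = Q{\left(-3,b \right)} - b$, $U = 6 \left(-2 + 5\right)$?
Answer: $1444$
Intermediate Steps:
$Q{\left(Y,z \right)} = 0$
$U = 18$ ($U = 6 \cdot 3 = 18$)
$j{\left(b,x \right)} = - b$ ($j{\left(b,x \right)} = 0 - b = - b$)
$\left(2 U + \left(\left(5 \cdot 0 + 5\right) + j{\left(3,-1 \right)}\right)\right)^{2} = \left(2 \cdot 18 + \left(\left(5 \cdot 0 + 5\right) - 3\right)\right)^{2} = \left(36 + \left(\left(0 + 5\right) - 3\right)\right)^{2} = \left(36 + \left(5 - 3\right)\right)^{2} = \left(36 + 2\right)^{2} = 38^{2} = 1444$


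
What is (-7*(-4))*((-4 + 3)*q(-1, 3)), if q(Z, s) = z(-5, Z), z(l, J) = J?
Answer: 28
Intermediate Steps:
q(Z, s) = Z
(-7*(-4))*((-4 + 3)*q(-1, 3)) = (-7*(-4))*((-4 + 3)*(-1)) = 28*(-1*(-1)) = 28*1 = 28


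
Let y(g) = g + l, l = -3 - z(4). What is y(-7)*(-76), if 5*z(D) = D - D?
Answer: 760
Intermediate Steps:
z(D) = 0 (z(D) = (D - D)/5 = (1/5)*0 = 0)
l = -3 (l = -3 - 1*0 = -3 + 0 = -3)
y(g) = -3 + g (y(g) = g - 3 = -3 + g)
y(-7)*(-76) = (-3 - 7)*(-76) = -10*(-76) = 760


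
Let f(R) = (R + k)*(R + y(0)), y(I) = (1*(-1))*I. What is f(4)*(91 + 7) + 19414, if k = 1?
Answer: 21374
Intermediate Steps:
y(I) = -I
f(R) = R*(1 + R) (f(R) = (R + 1)*(R - 1*0) = (1 + R)*(R + 0) = (1 + R)*R = R*(1 + R))
f(4)*(91 + 7) + 19414 = (4*(1 + 4))*(91 + 7) + 19414 = (4*5)*98 + 19414 = 20*98 + 19414 = 1960 + 19414 = 21374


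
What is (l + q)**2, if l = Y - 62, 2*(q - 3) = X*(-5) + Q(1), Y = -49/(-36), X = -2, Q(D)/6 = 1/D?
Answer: 3193369/1296 ≈ 2464.0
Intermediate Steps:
Q(D) = 6/D
Y = 49/36 (Y = -49*(-1/36) = 49/36 ≈ 1.3611)
q = 11 (q = 3 + (-2*(-5) + 6/1)/2 = 3 + (10 + 6*1)/2 = 3 + (10 + 6)/2 = 3 + (1/2)*16 = 3 + 8 = 11)
l = -2183/36 (l = 49/36 - 62 = -2183/36 ≈ -60.639)
(l + q)**2 = (-2183/36 + 11)**2 = (-1787/36)**2 = 3193369/1296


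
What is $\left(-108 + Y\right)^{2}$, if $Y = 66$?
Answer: $1764$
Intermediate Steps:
$\left(-108 + Y\right)^{2} = \left(-108 + 66\right)^{2} = \left(-42\right)^{2} = 1764$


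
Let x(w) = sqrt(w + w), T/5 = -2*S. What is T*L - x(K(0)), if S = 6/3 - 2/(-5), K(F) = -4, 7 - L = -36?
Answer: -1032 - 2*I*sqrt(2) ≈ -1032.0 - 2.8284*I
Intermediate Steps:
L = 43 (L = 7 - 1*(-36) = 7 + 36 = 43)
S = 12/5 (S = 6*(1/3) - 2*(-1/5) = 2 + 2/5 = 12/5 ≈ 2.4000)
T = -24 (T = 5*(-2*12/5) = 5*(-24/5) = -24)
x(w) = sqrt(2)*sqrt(w) (x(w) = sqrt(2*w) = sqrt(2)*sqrt(w))
T*L - x(K(0)) = -24*43 - sqrt(2)*sqrt(-4) = -1032 - sqrt(2)*2*I = -1032 - 2*I*sqrt(2)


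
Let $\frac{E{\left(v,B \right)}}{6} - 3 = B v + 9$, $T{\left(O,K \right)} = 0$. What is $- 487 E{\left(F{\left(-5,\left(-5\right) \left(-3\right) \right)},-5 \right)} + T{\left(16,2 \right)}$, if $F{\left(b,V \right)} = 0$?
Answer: $-35064$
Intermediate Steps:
$E{\left(v,B \right)} = 72 + 6 B v$ ($E{\left(v,B \right)} = 18 + 6 \left(B v + 9\right) = 18 + 6 \left(9 + B v\right) = 18 + \left(54 + 6 B v\right) = 72 + 6 B v$)
$- 487 E{\left(F{\left(-5,\left(-5\right) \left(-3\right) \right)},-5 \right)} + T{\left(16,2 \right)} = - 487 \left(72 + 6 \left(-5\right) 0\right) + 0 = - 487 \left(72 + 0\right) + 0 = \left(-487\right) 72 + 0 = -35064 + 0 = -35064$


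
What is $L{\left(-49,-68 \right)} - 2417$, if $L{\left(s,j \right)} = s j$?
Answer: $915$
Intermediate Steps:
$L{\left(s,j \right)} = j s$
$L{\left(-49,-68 \right)} - 2417 = \left(-68\right) \left(-49\right) - 2417 = 3332 - 2417 = 915$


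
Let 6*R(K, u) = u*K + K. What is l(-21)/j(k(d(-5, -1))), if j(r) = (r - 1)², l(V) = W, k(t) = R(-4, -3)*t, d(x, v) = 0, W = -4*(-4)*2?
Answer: 32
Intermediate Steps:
R(K, u) = K/6 + K*u/6 (R(K, u) = (u*K + K)/6 = (K*u + K)/6 = (K + K*u)/6 = K/6 + K*u/6)
W = 32 (W = 16*2 = 32)
k(t) = 4*t/3 (k(t) = ((⅙)*(-4)*(1 - 3))*t = ((⅙)*(-4)*(-2))*t = 4*t/3)
l(V) = 32
j(r) = (-1 + r)²
l(-21)/j(k(d(-5, -1))) = 32/((-1 + (4/3)*0)²) = 32/((-1 + 0)²) = 32/((-1)²) = 32/1 = 32*1 = 32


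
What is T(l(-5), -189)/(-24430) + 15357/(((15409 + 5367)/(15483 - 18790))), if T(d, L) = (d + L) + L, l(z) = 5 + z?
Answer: -88620309303/36254120 ≈ -2444.4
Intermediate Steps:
T(d, L) = d + 2*L (T(d, L) = (L + d) + L = d + 2*L)
T(l(-5), -189)/(-24430) + 15357/(((15409 + 5367)/(15483 - 18790))) = ((5 - 5) + 2*(-189))/(-24430) + 15357/(((15409 + 5367)/(15483 - 18790))) = (0 - 378)*(-1/24430) + 15357/((20776/(-3307))) = -378*(-1/24430) + 15357/((20776*(-1/3307))) = 27/1745 + 15357/(-20776/3307) = 27/1745 + 15357*(-3307/20776) = 27/1745 - 50785599/20776 = -88620309303/36254120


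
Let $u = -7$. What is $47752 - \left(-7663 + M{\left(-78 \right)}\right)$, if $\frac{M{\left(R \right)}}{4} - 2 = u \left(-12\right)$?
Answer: $55071$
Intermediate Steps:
$M{\left(R \right)} = 344$ ($M{\left(R \right)} = 8 + 4 \left(\left(-7\right) \left(-12\right)\right) = 8 + 4 \cdot 84 = 8 + 336 = 344$)
$47752 - \left(-7663 + M{\left(-78 \right)}\right) = 47752 + \left(7663 - 344\right) = 47752 + 7319 = 55071$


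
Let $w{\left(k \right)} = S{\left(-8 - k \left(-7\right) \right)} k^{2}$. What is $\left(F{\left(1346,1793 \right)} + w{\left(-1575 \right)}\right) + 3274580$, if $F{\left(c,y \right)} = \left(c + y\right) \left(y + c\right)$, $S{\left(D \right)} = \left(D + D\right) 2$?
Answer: $-109461814599$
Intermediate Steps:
$S{\left(D \right)} = 4 D$ ($S{\left(D \right)} = 2 D 2 = 4 D$)
$F{\left(c,y \right)} = \left(c + y\right)^{2}$ ($F{\left(c,y \right)} = \left(c + y\right) \left(c + y\right) = \left(c + y\right)^{2}$)
$w{\left(k \right)} = k^{2} \left(-32 + 28 k\right)$ ($w{\left(k \right)} = 4 \left(-8 - k \left(-7\right)\right) k^{2} = 4 \left(-8 - - 7 k\right) k^{2} = 4 \left(-8 + 7 k\right) k^{2} = \left(-32 + 28 k\right) k^{2} = k^{2} \left(-32 + 28 k\right)$)
$\left(F{\left(1346,1793 \right)} + w{\left(-1575 \right)}\right) + 3274580 = \left(\left(1346 + 1793\right)^{2} + \left(-1575\right)^{2} \left(-32 + 28 \left(-1575\right)\right)\right) + 3274580 = \left(3139^{2} + 2480625 \left(-32 - 44100\right)\right) + 3274580 = \left(9853321 + 2480625 \left(-44132\right)\right) + 3274580 = \left(9853321 - 109474942500\right) + 3274580 = -109465089179 + 3274580 = -109461814599$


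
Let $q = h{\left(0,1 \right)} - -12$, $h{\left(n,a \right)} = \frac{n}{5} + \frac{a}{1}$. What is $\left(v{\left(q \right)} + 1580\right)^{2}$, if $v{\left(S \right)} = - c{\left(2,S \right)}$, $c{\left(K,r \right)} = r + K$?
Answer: $2449225$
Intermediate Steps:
$c{\left(K,r \right)} = K + r$
$h{\left(n,a \right)} = a + \frac{n}{5}$ ($h{\left(n,a \right)} = n \frac{1}{5} + a 1 = \frac{n}{5} + a = a + \frac{n}{5}$)
$q = 13$ ($q = \left(1 + \frac{1}{5} \cdot 0\right) - -12 = \left(1 + 0\right) + 12 = 1 + 12 = 13$)
$v{\left(S \right)} = -2 - S$ ($v{\left(S \right)} = - (2 + S) = -2 - S$)
$\left(v{\left(q \right)} + 1580\right)^{2} = \left(\left(-2 - 13\right) + 1580\right)^{2} = \left(-15 + 1580\right)^{2} = 1565^{2} = 2449225$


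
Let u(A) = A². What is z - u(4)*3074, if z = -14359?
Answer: -63543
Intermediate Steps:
z - u(4)*3074 = -14359 - 4²*3074 = -14359 - 16*3074 = -14359 - 1*49184 = -14359 - 49184 = -63543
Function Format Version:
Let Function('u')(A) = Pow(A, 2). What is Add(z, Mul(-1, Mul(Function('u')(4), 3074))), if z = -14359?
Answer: -63543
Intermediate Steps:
Add(z, Mul(-1, Mul(Function('u')(4), 3074))) = Add(-14359, Mul(-1, Mul(Pow(4, 2), 3074))) = Add(-14359, Mul(-1, Mul(16, 3074))) = Add(-14359, Mul(-1, 49184)) = Add(-14359, -49184) = -63543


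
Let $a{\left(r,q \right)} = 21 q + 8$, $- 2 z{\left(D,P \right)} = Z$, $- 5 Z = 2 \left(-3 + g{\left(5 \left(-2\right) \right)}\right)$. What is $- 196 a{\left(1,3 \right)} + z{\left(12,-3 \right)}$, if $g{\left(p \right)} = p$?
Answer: $- \frac{69593}{5} \approx -13919.0$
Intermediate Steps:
$Z = \frac{26}{5}$ ($Z = - \frac{2 \left(-3 + 5 \left(-2\right)\right)}{5} = - \frac{2 \left(-3 - 10\right)}{5} = - \frac{2 \left(-13\right)}{5} = \left(- \frac{1}{5}\right) \left(-26\right) = \frac{26}{5} \approx 5.2$)
$z{\left(D,P \right)} = - \frac{13}{5}$ ($z{\left(D,P \right)} = \left(- \frac{1}{2}\right) \frac{26}{5} = - \frac{13}{5}$)
$a{\left(r,q \right)} = 8 + 21 q$
$- 196 a{\left(1,3 \right)} + z{\left(12,-3 \right)} = - 196 \left(8 + 21 \cdot 3\right) - \frac{13}{5} = - 196 \left(8 + 63\right) - \frac{13}{5} = \left(-196\right) 71 - \frac{13}{5} = -13916 - \frac{13}{5} = - \frac{69593}{5}$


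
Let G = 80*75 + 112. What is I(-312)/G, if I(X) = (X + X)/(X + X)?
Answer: 1/6112 ≈ 0.00016361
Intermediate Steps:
G = 6112 (G = 6000 + 112 = 6112)
I(X) = 1 (I(X) = (2*X)/((2*X)) = (2*X)*(1/(2*X)) = 1)
I(-312)/G = 1/6112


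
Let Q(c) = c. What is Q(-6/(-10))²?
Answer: 9/25 ≈ 0.36000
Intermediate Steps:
Q(-6/(-10))² = (-6/(-10))² = (-6*(-⅒))² = (⅗)² = 9/25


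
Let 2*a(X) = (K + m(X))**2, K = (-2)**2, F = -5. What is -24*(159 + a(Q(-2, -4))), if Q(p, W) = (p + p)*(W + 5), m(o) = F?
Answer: -3828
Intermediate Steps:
m(o) = -5
K = 4
Q(p, W) = 2*p*(5 + W) (Q(p, W) = (2*p)*(5 + W) = 2*p*(5 + W))
a(X) = 1/2 (a(X) = (4 - 5)**2/2 = (1/2)*(-1)**2 = (1/2)*1 = 1/2)
-24*(159 + a(Q(-2, -4))) = -24*(159 + 1/2) = -24*319/2 = -3828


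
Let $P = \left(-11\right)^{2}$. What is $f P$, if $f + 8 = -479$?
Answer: $-58927$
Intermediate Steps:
$f = -487$ ($f = -8 - 479 = -487$)
$P = 121$
$f P = \left(-487\right) 121 = -58927$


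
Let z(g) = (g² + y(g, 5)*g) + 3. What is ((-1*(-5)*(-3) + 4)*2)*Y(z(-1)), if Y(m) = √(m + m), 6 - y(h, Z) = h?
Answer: -22*I*√6 ≈ -53.889*I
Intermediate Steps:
y(h, Z) = 6 - h
z(g) = 3 + g² + g*(6 - g) (z(g) = (g² + (6 - g)*g) + 3 = (g² + g*(6 - g)) + 3 = 3 + g² + g*(6 - g))
Y(m) = √2*√m (Y(m) = √(2*m) = √2*√m)
((-1*(-5)*(-3) + 4)*2)*Y(z(-1)) = ((-1*(-5)*(-3) + 4)*2)*(√2*√(3 + 6*(-1))) = ((5*(-3) + 4)*2)*(√2*√(3 - 6)) = ((-15 + 4)*2)*(√2*√(-3)) = (-11*2)*(√2*(I*√3)) = -22*I*√6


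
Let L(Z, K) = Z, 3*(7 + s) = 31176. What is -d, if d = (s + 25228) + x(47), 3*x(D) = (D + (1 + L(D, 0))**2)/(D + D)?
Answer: -10045217/282 ≈ -35621.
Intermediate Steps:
s = 10385 (s = -7 + (1/3)*31176 = -7 + 10392 = 10385)
x(D) = (D + (1 + D)**2)/(6*D) (x(D) = ((D + (1 + D)**2)/(D + D))/3 = ((D + (1 + D)**2)/((2*D)))/3 = ((D + (1 + D)**2)*(1/(2*D)))/3 = ((D + (1 + D)**2)/(2*D))/3 = (D + (1 + D)**2)/(6*D))
d = 10045217/282 (d = (10385 + 25228) + (1/6)*(47 + (1 + 47)**2)/47 = 35613 + (1/6)*(1/47)*(47 + 48**2) = 35613 + (1/6)*(1/47)*(47 + 2304) = 35613 + (1/6)*(1/47)*2351 = 35613 + 2351/282 = 10045217/282 ≈ 35621.)
-d = -1*10045217/282 = -10045217/282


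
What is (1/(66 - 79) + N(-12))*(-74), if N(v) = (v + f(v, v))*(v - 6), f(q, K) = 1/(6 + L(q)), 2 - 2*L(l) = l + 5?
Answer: -1442482/91 ≈ -15851.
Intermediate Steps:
L(l) = -3/2 - l/2 (L(l) = 1 - (l + 5)/2 = 1 - (5 + l)/2 = 1 + (-5/2 - l/2) = -3/2 - l/2)
f(q, K) = 1/(9/2 - q/2) (f(q, K) = 1/(6 + (-3/2 - q/2)) = 1/(9/2 - q/2))
N(v) = (-6 + v)*(v - 2/(-9 + v)) (N(v) = (v - 2/(-9 + v))*(v - 6) = (v - 2/(-9 + v))*(-6 + v) = (-6 + v)*(v - 2/(-9 + v)))
(1/(66 - 79) + N(-12))*(-74) = (1/(66 - 79) + (12 - 2*(-12) - 12*(-9 - 12)*(-6 - 12))/(-9 - 12))*(-74) = (1/(-13) + (12 + 24 - 12*(-21)*(-18))/(-21))*(-74) = (-1/13 - (12 + 24 - 4536)/21)*(-74) = (-1/13 - 1/21*(-4500))*(-74) = (-1/13 + 1500/7)*(-74) = (19493/91)*(-74) = -1442482/91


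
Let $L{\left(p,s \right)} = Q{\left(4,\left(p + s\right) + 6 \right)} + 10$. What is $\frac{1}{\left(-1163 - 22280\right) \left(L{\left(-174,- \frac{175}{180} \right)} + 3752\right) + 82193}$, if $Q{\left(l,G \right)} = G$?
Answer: $- \frac{36}{3029369659} \approx -1.1884 \cdot 10^{-8}$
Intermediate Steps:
$L{\left(p,s \right)} = 16 + p + s$ ($L{\left(p,s \right)} = \left(\left(p + s\right) + 6\right) + 10 = \left(6 + p + s\right) + 10 = 16 + p + s$)
$\frac{1}{\left(-1163 - 22280\right) \left(L{\left(-174,- \frac{175}{180} \right)} + 3752\right) + 82193} = \frac{1}{\left(-1163 - 22280\right) \left(\left(16 - 174 - \frac{175}{180}\right) + 3752\right) + 82193} = \frac{1}{- 23443 \left(\left(16 - 174 - \frac{35}{36}\right) + 3752\right) + 82193} = \frac{1}{- 23443 \left(- \frac{5723}{36} + 3752\right) + 82193} = \frac{1}{\left(-23443\right) \frac{129349}{36} + 82193} = \frac{1}{- \frac{3032328607}{36} + 82193} = \frac{1}{- \frac{3029369659}{36}} = - \frac{36}{3029369659}$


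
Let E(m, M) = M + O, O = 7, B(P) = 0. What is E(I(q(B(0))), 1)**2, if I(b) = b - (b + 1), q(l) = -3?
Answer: 64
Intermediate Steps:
I(b) = -1 (I(b) = b - (1 + b) = b + (-1 - b) = -1)
E(m, M) = 7 + M (E(m, M) = M + 7 = 7 + M)
E(I(q(B(0))), 1)**2 = (7 + 1)**2 = 8**2 = 64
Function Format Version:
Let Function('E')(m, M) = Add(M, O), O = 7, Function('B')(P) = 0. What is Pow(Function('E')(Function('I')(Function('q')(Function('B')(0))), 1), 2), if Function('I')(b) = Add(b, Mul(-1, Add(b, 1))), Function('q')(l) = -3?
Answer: 64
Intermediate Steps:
Function('I')(b) = -1 (Function('I')(b) = Add(b, Mul(-1, Add(1, b))) = Add(b, Add(-1, Mul(-1, b))) = -1)
Function('E')(m, M) = Add(7, M) (Function('E')(m, M) = Add(M, 7) = Add(7, M))
Pow(Function('E')(Function('I')(Function('q')(Function('B')(0))), 1), 2) = Pow(Add(7, 1), 2) = Pow(8, 2) = 64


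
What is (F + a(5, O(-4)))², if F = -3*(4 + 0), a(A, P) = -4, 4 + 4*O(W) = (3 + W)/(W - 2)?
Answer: 256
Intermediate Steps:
O(W) = -1 + (3 + W)/(4*(-2 + W)) (O(W) = -1 + ((3 + W)/(W - 2))/4 = -1 + ((3 + W)/(-2 + W))/4 = -1 + (3 + W)/(4*(-2 + W)))
F = -12 (F = -3*4 = -12)
(F + a(5, O(-4)))² = (-12 - 4)² = (-16)² = 256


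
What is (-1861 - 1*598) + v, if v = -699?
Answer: -3158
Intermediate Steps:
(-1861 - 1*598) + v = (-1861 - 1*598) - 699 = (-1861 - 598) - 699 = -2459 - 699 = -3158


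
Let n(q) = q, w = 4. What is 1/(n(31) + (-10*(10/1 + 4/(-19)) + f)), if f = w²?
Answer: -19/967 ≈ -0.019648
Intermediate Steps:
f = 16 (f = 4² = 16)
1/(n(31) + (-10*(10/1 + 4/(-19)) + f)) = 1/(31 + (-10*(10/1 + 4/(-19)) + 16)) = 1/(31 + (-10*(10*1 + 4*(-1/19)) + 16)) = 1/(31 + (-10*(10 - 4/19) + 16)) = 1/(31 + (-10*186/19 + 16)) = 1/(31 + (-1860/19 + 16)) = 1/(31 - 1556/19) = 1/(-967/19) = -19/967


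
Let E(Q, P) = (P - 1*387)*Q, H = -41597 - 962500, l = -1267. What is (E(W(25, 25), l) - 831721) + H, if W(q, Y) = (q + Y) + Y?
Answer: -1959868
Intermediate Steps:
H = -1004097
W(q, Y) = q + 2*Y (W(q, Y) = (Y + q) + Y = q + 2*Y)
E(Q, P) = Q*(-387 + P) (E(Q, P) = (P - 387)*Q = (-387 + P)*Q = Q*(-387 + P))
(E(W(25, 25), l) - 831721) + H = ((25 + 2*25)*(-387 - 1267) - 831721) - 1004097 = ((25 + 50)*(-1654) - 831721) - 1004097 = (75*(-1654) - 831721) - 1004097 = (-124050 - 831721) - 1004097 = -955771 - 1004097 = -1959868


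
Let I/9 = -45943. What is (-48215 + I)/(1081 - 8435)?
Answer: 230851/3677 ≈ 62.782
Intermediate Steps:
I = -413487 (I = 9*(-45943) = -413487)
(-48215 + I)/(1081 - 8435) = (-48215 - 413487)/(1081 - 8435) = -461702/(-7354) = -461702*(-1/7354) = 230851/3677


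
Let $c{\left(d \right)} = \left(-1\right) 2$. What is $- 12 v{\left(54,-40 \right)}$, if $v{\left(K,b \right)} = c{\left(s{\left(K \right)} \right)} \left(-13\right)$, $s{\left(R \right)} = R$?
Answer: $-312$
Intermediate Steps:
$c{\left(d \right)} = -2$
$v{\left(K,b \right)} = 26$ ($v{\left(K,b \right)} = \left(-2\right) \left(-13\right) = 26$)
$- 12 v{\left(54,-40 \right)} = \left(-12\right) 26 = -312$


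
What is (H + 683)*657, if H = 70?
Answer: 494721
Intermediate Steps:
(H + 683)*657 = (70 + 683)*657 = 753*657 = 494721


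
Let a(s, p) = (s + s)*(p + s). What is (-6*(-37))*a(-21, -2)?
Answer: 214452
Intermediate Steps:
a(s, p) = 2*s*(p + s) (a(s, p) = (2*s)*(p + s) = 2*s*(p + s))
(-6*(-37))*a(-21, -2) = (-6*(-37))*(2*(-21)*(-2 - 21)) = 222*(2*(-21)*(-23)) = 222*966 = 214452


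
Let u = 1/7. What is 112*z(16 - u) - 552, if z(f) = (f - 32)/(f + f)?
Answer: -67600/111 ≈ -609.01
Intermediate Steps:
u = ⅐ ≈ 0.14286
z(f) = (-32 + f)/(2*f) (z(f) = (-32 + f)/((2*f)) = (-32 + f)*(1/(2*f)) = (-32 + f)/(2*f))
112*z(16 - u) - 552 = 112*((-32 + (16 - 1*⅐))/(2*(16 - 1*⅐))) - 552 = 112*((-32 + (16 - ⅐))/(2*(16 - ⅐))) - 552 = 112*((-32 + 111/7)/(2*(111/7))) - 552 = 112*((½)*(7/111)*(-113/7)) - 552 = 112*(-113/222) - 552 = -6328/111 - 552 = -67600/111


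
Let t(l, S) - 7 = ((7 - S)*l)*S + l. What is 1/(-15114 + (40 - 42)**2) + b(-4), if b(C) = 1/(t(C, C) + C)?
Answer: 2987/528850 ≈ 0.0056481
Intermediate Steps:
t(l, S) = 7 + l + S*l*(7 - S) (t(l, S) = 7 + (((7 - S)*l)*S + l) = 7 + ((l*(7 - S))*S + l) = 7 + (S*l*(7 - S) + l) = 7 + (l + S*l*(7 - S)) = 7 + l + S*l*(7 - S))
b(C) = 1/(7 - C**3 + 2*C + 7*C**2) (b(C) = 1/((7 + C - C*C**2 + 7*C*C) + C) = 1/((7 + C - C**3 + 7*C**2) + C) = 1/(7 - C**3 + 2*C + 7*C**2))
1/(-15114 + (40 - 42)**2) + b(-4) = 1/(-15114 + (40 - 42)**2) + 1/(7 - 1*(-4)**3 + 2*(-4) + 7*(-4)**2) = 1/(-15114 + (-2)**2) + 1/(7 - 1*(-64) - 8 + 7*16) = 1/(-15114 + 4) + 1/(7 + 64 - 8 + 112) = 1/(-15110) + 1/175 = -1/15110 + 1/175 = 2987/528850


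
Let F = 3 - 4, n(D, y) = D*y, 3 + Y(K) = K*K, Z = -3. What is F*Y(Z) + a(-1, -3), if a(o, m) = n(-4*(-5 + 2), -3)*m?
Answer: 102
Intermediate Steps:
Y(K) = -3 + K² (Y(K) = -3 + K*K = -3 + K²)
F = -1
a(o, m) = -36*m (a(o, m) = (-4*(-5 + 2)*(-3))*m = (-4*(-3)*(-3))*m = (12*(-3))*m = -36*m)
F*Y(Z) + a(-1, -3) = -(-3 + (-3)²) - 36*(-3) = -(-3 + 9) + 108 = -1*6 + 108 = -6 + 108 = 102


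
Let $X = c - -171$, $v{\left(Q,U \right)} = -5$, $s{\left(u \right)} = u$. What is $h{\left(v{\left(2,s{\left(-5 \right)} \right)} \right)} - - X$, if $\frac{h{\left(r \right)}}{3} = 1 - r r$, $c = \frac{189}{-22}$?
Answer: $\frac{1989}{22} \approx 90.409$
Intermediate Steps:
$c = - \frac{189}{22}$ ($c = 189 \left(- \frac{1}{22}\right) = - \frac{189}{22} \approx -8.5909$)
$X = \frac{3573}{22}$ ($X = - \frac{189}{22} - -171 = - \frac{189}{22} + 171 = \frac{3573}{22} \approx 162.41$)
$h{\left(r \right)} = 3 - 3 r^{2}$ ($h{\left(r \right)} = 3 \left(1 - r r\right) = 3 \left(1 - r^{2}\right) = 3 - 3 r^{2}$)
$h{\left(v{\left(2,s{\left(-5 \right)} \right)} \right)} - - X = \left(3 - 3 \left(-5\right)^{2}\right) - \left(-1\right) \frac{3573}{22} = \left(3 - 75\right) - - \frac{3573}{22} = \left(3 - 75\right) + \frac{3573}{22} = -72 + \frac{3573}{22} = \frac{1989}{22}$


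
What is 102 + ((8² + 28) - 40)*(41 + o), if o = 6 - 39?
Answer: 518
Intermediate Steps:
o = -33
102 + ((8² + 28) - 40)*(41 + o) = 102 + ((8² + 28) - 40)*(41 - 33) = 102 + ((64 + 28) - 40)*8 = 102 + (92 - 40)*8 = 102 + 52*8 = 102 + 416 = 518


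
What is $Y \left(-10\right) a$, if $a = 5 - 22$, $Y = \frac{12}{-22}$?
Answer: $- \frac{1020}{11} \approx -92.727$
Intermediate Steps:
$Y = - \frac{6}{11}$ ($Y = 12 \left(- \frac{1}{22}\right) = - \frac{6}{11} \approx -0.54545$)
$a = -17$ ($a = 5 - 22 = -17$)
$Y \left(-10\right) a = \left(- \frac{6}{11}\right) \left(-10\right) \left(-17\right) = \frac{60}{11} \left(-17\right) = - \frac{1020}{11}$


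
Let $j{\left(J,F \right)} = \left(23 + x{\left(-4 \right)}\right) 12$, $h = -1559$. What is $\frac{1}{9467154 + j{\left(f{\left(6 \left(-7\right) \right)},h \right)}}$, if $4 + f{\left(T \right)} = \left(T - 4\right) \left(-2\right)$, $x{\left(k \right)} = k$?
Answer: $\frac{1}{9467382} \approx 1.0563 \cdot 10^{-7}$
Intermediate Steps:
$f{\left(T \right)} = 4 - 2 T$ ($f{\left(T \right)} = -4 + \left(T - 4\right) \left(-2\right) = -4 + \left(-4 + T\right) \left(-2\right) = -4 - \left(-8 + 2 T\right) = 4 - 2 T$)
$j{\left(J,F \right)} = 228$ ($j{\left(J,F \right)} = \left(23 - 4\right) 12 = 19 \cdot 12 = 228$)
$\frac{1}{9467154 + j{\left(f{\left(6 \left(-7\right) \right)},h \right)}} = \frac{1}{9467154 + 228} = \frac{1}{9467382}$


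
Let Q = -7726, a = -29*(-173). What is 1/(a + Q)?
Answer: -1/2709 ≈ -0.00036914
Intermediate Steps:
a = 5017
1/(a + Q) = 1/(5017 - 7726) = 1/(-2709) = -1/2709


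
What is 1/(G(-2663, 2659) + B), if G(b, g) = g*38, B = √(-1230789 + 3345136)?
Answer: 101042/10207371417 - √2114347/10207371417 ≈ 9.7565e-6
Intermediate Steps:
B = √2114347 ≈ 1454.1
G(b, g) = 38*g
1/(G(-2663, 2659) + B) = 1/(38*2659 + √2114347) = 1/(101042 + √2114347)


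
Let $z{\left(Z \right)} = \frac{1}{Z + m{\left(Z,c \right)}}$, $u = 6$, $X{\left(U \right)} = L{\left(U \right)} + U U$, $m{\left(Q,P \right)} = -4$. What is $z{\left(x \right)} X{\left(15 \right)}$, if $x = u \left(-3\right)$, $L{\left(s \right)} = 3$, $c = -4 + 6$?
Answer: $- \frac{114}{11} \approx -10.364$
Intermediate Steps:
$c = 2$
$X{\left(U \right)} = 3 + U^{2}$ ($X{\left(U \right)} = 3 + U U = 3 + U^{2}$)
$x = -18$ ($x = 6 \left(-3\right) = -18$)
$z{\left(Z \right)} = \frac{1}{-4 + Z}$ ($z{\left(Z \right)} = \frac{1}{Z - 4} = \frac{1}{-4 + Z}$)
$z{\left(x \right)} X{\left(15 \right)} = \frac{3 + 15^{2}}{-4 - 18} = \frac{3 + 225}{-22} = \left(- \frac{1}{22}\right) 228 = - \frac{114}{11}$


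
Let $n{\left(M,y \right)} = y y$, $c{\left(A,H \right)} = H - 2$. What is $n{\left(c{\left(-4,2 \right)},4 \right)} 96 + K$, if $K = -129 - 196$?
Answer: $1211$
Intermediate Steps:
$c{\left(A,H \right)} = -2 + H$
$K = -325$
$n{\left(M,y \right)} = y^{2}$
$n{\left(c{\left(-4,2 \right)},4 \right)} 96 + K = 4^{2} \cdot 96 - 325 = 16 \cdot 96 - 325 = 1536 - 325 = 1211$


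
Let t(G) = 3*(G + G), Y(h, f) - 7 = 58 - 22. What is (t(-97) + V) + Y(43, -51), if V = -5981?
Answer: -6520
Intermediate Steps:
Y(h, f) = 43 (Y(h, f) = 7 + (58 - 22) = 7 + 36 = 43)
t(G) = 6*G (t(G) = 3*(2*G) = 6*G)
(t(-97) + V) + Y(43, -51) = (6*(-97) - 5981) + 43 = (-582 - 5981) + 43 = -6563 + 43 = -6520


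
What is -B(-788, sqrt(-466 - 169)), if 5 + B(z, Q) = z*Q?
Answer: 5 + 788*I*sqrt(635) ≈ 5.0 + 19857.0*I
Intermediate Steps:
B(z, Q) = -5 + Q*z (B(z, Q) = -5 + z*Q = -5 + Q*z)
-B(-788, sqrt(-466 - 169)) = -(-5 + sqrt(-466 - 169)*(-788)) = -(-5 + sqrt(-635)*(-788)) = -(-5 + (I*sqrt(635))*(-788)) = -(-5 - 788*I*sqrt(635)) = 5 + 788*I*sqrt(635)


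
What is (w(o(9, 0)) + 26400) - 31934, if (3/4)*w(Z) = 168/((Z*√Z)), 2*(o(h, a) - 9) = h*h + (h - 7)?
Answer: -5534 + 448*√202/10201 ≈ -5533.4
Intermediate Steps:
o(h, a) = 11/2 + h/2 + h²/2 (o(h, a) = 9 + (h*h + (h - 7))/2 = 9 + (h² + (-7 + h))/2 = 9 + (-7 + h + h²)/2 = 9 + (-7/2 + h/2 + h²/2) = 11/2 + h/2 + h²/2)
w(Z) = 224/Z^(3/2) (w(Z) = 4*(168/((Z*√Z)))/3 = 4*(168/(Z^(3/2)))/3 = 4*(168/Z^(3/2))/3 = 224/Z^(3/2))
(w(o(9, 0)) + 26400) - 31934 = (224/(11/2 + (½)*9 + (½)*9²)^(3/2) + 26400) - 31934 = (224/(11/2 + 9/2 + (½)*81)^(3/2) + 26400) - 31934 = (224/(11/2 + 9/2 + 81/2)^(3/2) + 26400) - 31934 = (224/(101/2)^(3/2) + 26400) - 31934 = (224*(2*√202/10201) + 26400) - 31934 = (448*√202/10201 + 26400) - 31934 = (26400 + 448*√202/10201) - 31934 = -5534 + 448*√202/10201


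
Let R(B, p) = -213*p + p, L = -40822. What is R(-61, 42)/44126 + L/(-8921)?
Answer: 860939494/196824023 ≈ 4.3742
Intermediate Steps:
R(B, p) = -212*p
R(-61, 42)/44126 + L/(-8921) = -212*42/44126 - 40822/(-8921) = -8904*1/44126 - 40822*(-1/8921) = -4452/22063 + 40822/8921 = 860939494/196824023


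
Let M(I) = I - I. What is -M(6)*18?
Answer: 0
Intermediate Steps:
M(I) = 0
-M(6)*18 = -1*0*18 = 0*18 = 0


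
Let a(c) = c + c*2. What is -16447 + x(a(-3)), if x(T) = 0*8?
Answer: -16447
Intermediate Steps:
a(c) = 3*c (a(c) = c + 2*c = 3*c)
x(T) = 0
-16447 + x(a(-3)) = -16447 + 0 = -16447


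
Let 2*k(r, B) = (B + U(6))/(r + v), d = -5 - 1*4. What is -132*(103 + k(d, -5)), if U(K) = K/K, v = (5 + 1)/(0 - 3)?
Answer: -13620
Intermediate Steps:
d = -9 (d = -5 - 4 = -9)
v = -2 (v = 6/(-3) = 6*(-1/3) = -2)
U(K) = 1
k(r, B) = (1 + B)/(2*(-2 + r)) (k(r, B) = ((B + 1)/(r - 2))/2 = ((1 + B)/(-2 + r))/2 = (1 + B)/(2*(-2 + r)))
-132*(103 + k(d, -5)) = -132*(103 + (1 - 5)/(2*(-2 - 9))) = -132*(103 + (1/2)*(-4)/(-11)) = -132*(103 + (1/2)*(-1/11)*(-4)) = -132*(103 + 2/11) = -132*1135/11 = -13620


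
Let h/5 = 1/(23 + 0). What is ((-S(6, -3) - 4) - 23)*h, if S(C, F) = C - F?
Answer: -180/23 ≈ -7.8261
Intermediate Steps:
h = 5/23 (h = 5/(23 + 0) = 5/23 ≈ 0.21739)
((-S(6, -3) - 4) - 23)*h = ((-(6 - 1*(-3)) - 4) - 23)*(5/23) = ((-(6 + 3) - 4) - 23)*(5/23) = ((-1*9 - 4) - 23)*(5/23) = ((-9 - 4) - 23)*(5/23) = (-13 - 23)*(5/23) = -36*5/23 = -180/23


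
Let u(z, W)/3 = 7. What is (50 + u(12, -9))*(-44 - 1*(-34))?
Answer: -710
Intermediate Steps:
u(z, W) = 21 (u(z, W) = 3*7 = 21)
(50 + u(12, -9))*(-44 - 1*(-34)) = (50 + 21)*(-44 - 1*(-34)) = 71*(-44 + 34) = 71*(-10) = -710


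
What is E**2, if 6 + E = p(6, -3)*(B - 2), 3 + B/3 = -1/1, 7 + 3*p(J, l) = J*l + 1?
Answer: 11236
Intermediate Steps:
p(J, l) = -2 + J*l/3 (p(J, l) = -7/3 + (J*l + 1)/3 = -7/3 + (1 + J*l)/3 = -7/3 + (1/3 + J*l/3) = -2 + J*l/3)
B = -12 (B = -9 + 3*(-1/1) = -9 + 3*(-1*1) = -9 + 3*(-1) = -9 - 3 = -12)
E = 106 (E = -6 + (-2 + (1/3)*6*(-3))*(-12 - 2) = -6 + (-2 - 6)*(-14) = -6 - 8*(-14) = -6 + 112 = 106)
E**2 = 106**2 = 11236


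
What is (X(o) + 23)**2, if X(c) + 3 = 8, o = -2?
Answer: 784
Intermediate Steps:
X(c) = 5 (X(c) = -3 + 8 = 5)
(X(o) + 23)**2 = (5 + 23)**2 = 28**2 = 784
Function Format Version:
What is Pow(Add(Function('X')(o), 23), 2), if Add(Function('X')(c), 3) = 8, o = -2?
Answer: 784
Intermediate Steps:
Function('X')(c) = 5 (Function('X')(c) = Add(-3, 8) = 5)
Pow(Add(Function('X')(o), 23), 2) = Pow(Add(5, 23), 2) = Pow(28, 2) = 784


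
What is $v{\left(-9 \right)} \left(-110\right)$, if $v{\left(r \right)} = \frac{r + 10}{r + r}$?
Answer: $\frac{55}{9} \approx 6.1111$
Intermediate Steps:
$v{\left(r \right)} = \frac{10 + r}{2 r}$
$v{\left(-9 \right)} \left(-110\right) = \frac{10 - 9}{2 \left(-9\right)} \left(-110\right) = \frac{1}{2} \left(- \frac{1}{9}\right) 1 \left(-110\right) = \left(- \frac{1}{18}\right) \left(-110\right) = \frac{55}{9}$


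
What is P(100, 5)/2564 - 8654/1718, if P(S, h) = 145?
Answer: -10969873/2202476 ≈ -4.9807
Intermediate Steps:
P(100, 5)/2564 - 8654/1718 = 145/2564 - 8654/1718 = 145*(1/2564) - 8654*1/1718 = 145/2564 - 4327/859 = -10969873/2202476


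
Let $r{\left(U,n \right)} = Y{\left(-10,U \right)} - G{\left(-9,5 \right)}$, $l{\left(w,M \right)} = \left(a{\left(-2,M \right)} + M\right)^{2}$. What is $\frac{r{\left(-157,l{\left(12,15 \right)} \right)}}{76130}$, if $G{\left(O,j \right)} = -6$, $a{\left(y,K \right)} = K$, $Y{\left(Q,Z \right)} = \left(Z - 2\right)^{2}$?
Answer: $\frac{25287}{76130} \approx 0.33216$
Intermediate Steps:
$Y{\left(Q,Z \right)} = \left(-2 + Z\right)^{2}$
$l{\left(w,M \right)} = 4 M^{2}$ ($l{\left(w,M \right)} = \left(M + M\right)^{2} = \left(2 M\right)^{2} = 4 M^{2}$)
$r{\left(U,n \right)} = 6 + \left(-2 + U\right)^{2}$ ($r{\left(U,n \right)} = \left(-2 + U\right)^{2} - -6 = \left(-2 + U\right)^{2} + 6 = 6 + \left(-2 + U\right)^{2}$)
$\frac{r{\left(-157,l{\left(12,15 \right)} \right)}}{76130} = \frac{6 + \left(-2 - 157\right)^{2}}{76130} = \left(6 + \left(-159\right)^{2}\right) \frac{1}{76130} = \left(6 + 25281\right) \frac{1}{76130} = 25287 \cdot \frac{1}{76130} = \frac{25287}{76130}$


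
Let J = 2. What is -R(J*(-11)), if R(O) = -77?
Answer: 77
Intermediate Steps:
-R(J*(-11)) = -1*(-77) = 77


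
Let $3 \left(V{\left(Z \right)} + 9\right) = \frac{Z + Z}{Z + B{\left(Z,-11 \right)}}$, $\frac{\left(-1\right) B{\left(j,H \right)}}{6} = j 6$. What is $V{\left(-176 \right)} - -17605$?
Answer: $\frac{1847578}{105} \approx 17596.0$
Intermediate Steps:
$B{\left(j,H \right)} = - 36 j$ ($B{\left(j,H \right)} = - 6 j 6 = - 6 \cdot 6 j = - 36 j$)
$V{\left(Z \right)} = - \frac{947}{105}$ ($V{\left(Z \right)} = -9 + \frac{\left(Z + Z\right) \frac{1}{Z - 36 Z}}{3} = -9 + \frac{2 Z \frac{1}{\left(-35\right) Z}}{3} = -9 + \frac{2 Z \left(- \frac{1}{35 Z}\right)}{3} = -9 + \frac{1}{3} \left(- \frac{2}{35}\right) = -9 - \frac{2}{105} = - \frac{947}{105}$)
$V{\left(-176 \right)} - -17605 = - \frac{947}{105} - -17605 = - \frac{947}{105} + 17605 = \frac{1847578}{105}$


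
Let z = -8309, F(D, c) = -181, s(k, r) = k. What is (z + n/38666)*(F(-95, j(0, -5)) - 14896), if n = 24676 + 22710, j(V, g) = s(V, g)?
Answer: 2421580353708/19333 ≈ 1.2526e+8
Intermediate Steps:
j(V, g) = V
n = 47386
(z + n/38666)*(F(-95, j(0, -5)) - 14896) = (-8309 + 47386/38666)*(-181 - 14896) = (-8309 + 47386*(1/38666))*(-15077) = (-8309 + 23693/19333)*(-15077) = -160614204/19333*(-15077) = 2421580353708/19333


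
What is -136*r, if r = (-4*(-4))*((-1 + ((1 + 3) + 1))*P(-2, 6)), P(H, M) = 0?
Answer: 0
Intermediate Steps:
r = 0 (r = (-4*(-4))*((-1 + ((1 + 3) + 1))*0) = 16*((-1 + (4 + 1))*0) = 16*((-1 + 5)*0) = 16*(4*0) = 16*0 = 0)
-136*r = -136*0 = 0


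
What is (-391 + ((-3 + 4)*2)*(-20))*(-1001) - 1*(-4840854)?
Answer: 5272285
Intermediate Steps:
(-391 + ((-3 + 4)*2)*(-20))*(-1001) - 1*(-4840854) = (-391 + (1*2)*(-20))*(-1001) + 4840854 = (-391 + 2*(-20))*(-1001) + 4840854 = (-391 - 40)*(-1001) + 4840854 = -431*(-1001) + 4840854 = 431431 + 4840854 = 5272285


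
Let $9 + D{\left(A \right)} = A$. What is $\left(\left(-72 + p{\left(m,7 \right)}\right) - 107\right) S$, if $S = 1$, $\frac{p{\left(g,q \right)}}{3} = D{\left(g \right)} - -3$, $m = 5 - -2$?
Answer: $-176$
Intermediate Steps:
$m = 7$ ($m = 5 + 2 = 7$)
$D{\left(A \right)} = -9 + A$
$p{\left(g,q \right)} = -18 + 3 g$ ($p{\left(g,q \right)} = 3 \left(\left(-9 + g\right) - -3\right) = 3 \left(\left(-9 + g\right) + 3\right) = 3 \left(-6 + g\right) = -18 + 3 g$)
$\left(\left(-72 + p{\left(m,7 \right)}\right) - 107\right) S = \left(\left(-72 + \left(-18 + 3 \cdot 7\right)\right) - 107\right) 1 = \left(\left(-72 + \left(-18 + 21\right)\right) - 107\right) 1 = \left(\left(-72 + 3\right) - 107\right) 1 = \left(-69 - 107\right) 1 = \left(-176\right) 1 = -176$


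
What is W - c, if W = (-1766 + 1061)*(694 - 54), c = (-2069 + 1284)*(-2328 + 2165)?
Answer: -579155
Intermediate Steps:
c = 127955 (c = -785*(-163) = 127955)
W = -451200 (W = -705*640 = -451200)
W - c = -451200 - 1*127955 = -451200 - 127955 = -579155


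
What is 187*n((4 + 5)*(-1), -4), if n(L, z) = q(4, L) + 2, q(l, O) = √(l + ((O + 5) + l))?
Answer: 748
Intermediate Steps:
q(l, O) = √(5 + O + 2*l) (q(l, O) = √(l + ((5 + O) + l)) = √(l + (5 + O + l)) = √(5 + O + 2*l))
n(L, z) = 2 + √(13 + L) (n(L, z) = √(5 + L + 2*4) + 2 = √(5 + L + 8) + 2 = √(13 + L) + 2 = 2 + √(13 + L))
187*n((4 + 5)*(-1), -4) = 187*(2 + √(13 + (4 + 5)*(-1))) = 187*(2 + √(13 + 9*(-1))) = 187*(2 + √(13 - 9)) = 187*(2 + √4) = 187*(2 + 2) = 187*4 = 748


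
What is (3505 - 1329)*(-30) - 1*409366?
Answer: -474646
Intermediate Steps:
(3505 - 1329)*(-30) - 1*409366 = 2176*(-30) - 409366 = -65280 - 409366 = -474646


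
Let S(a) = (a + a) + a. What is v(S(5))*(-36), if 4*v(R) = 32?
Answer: -288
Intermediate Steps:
S(a) = 3*a (S(a) = 2*a + a = 3*a)
v(R) = 8 (v(R) = (¼)*32 = 8)
v(S(5))*(-36) = 8*(-36) = -288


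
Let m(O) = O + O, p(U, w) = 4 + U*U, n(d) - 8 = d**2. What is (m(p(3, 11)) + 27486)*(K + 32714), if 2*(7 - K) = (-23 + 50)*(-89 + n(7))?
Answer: 912105336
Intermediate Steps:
n(d) = 8 + d**2
p(U, w) = 4 + U**2
m(O) = 2*O
K = 439 (K = 7 - (-23 + 50)*(-89 + (8 + 7**2))/2 = 7 - 27*(-89 + (8 + 49))/2 = 7 - 27*(-89 + 57)/2 = 7 - 27*(-32)/2 = 7 - 1/2*(-864) = 7 + 432 = 439)
(m(p(3, 11)) + 27486)*(K + 32714) = (2*(4 + 3**2) + 27486)*(439 + 32714) = (2*(4 + 9) + 27486)*33153 = (2*13 + 27486)*33153 = (26 + 27486)*33153 = 27512*33153 = 912105336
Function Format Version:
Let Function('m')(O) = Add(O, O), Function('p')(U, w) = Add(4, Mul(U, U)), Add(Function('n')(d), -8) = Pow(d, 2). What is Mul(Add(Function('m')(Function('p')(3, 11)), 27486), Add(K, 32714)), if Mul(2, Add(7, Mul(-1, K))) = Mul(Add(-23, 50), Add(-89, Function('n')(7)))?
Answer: 912105336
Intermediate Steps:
Function('n')(d) = Add(8, Pow(d, 2))
Function('p')(U, w) = Add(4, Pow(U, 2))
Function('m')(O) = Mul(2, O)
K = 439 (K = Add(7, Mul(Rational(-1, 2), Mul(Add(-23, 50), Add(-89, Add(8, Pow(7, 2)))))) = Add(7, Mul(Rational(-1, 2), Mul(27, Add(-89, Add(8, 49))))) = Add(7, Mul(Rational(-1, 2), Mul(27, Add(-89, 57)))) = Add(7, Mul(Rational(-1, 2), Mul(27, -32))) = Add(7, Mul(Rational(-1, 2), -864)) = Add(7, 432) = 439)
Mul(Add(Function('m')(Function('p')(3, 11)), 27486), Add(K, 32714)) = Mul(Add(Mul(2, Add(4, Pow(3, 2))), 27486), Add(439, 32714)) = Mul(Add(Mul(2, Add(4, 9)), 27486), 33153) = Mul(Add(Mul(2, 13), 27486), 33153) = Mul(Add(26, 27486), 33153) = Mul(27512, 33153) = 912105336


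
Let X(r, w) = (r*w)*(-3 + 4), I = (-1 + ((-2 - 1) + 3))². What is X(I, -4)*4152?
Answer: -16608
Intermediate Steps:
I = 1 (I = (-1 + (-3 + 3))² = (-1 + 0)² = (-1)² = 1)
X(r, w) = r*w (X(r, w) = (r*w)*1 = r*w)
X(I, -4)*4152 = (1*(-4))*4152 = -4*4152 = -16608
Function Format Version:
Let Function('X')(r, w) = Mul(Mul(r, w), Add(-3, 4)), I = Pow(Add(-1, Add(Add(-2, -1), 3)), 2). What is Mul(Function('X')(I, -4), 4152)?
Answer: -16608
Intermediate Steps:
I = 1 (I = Pow(Add(-1, Add(-3, 3)), 2) = Pow(Add(-1, 0), 2) = Pow(-1, 2) = 1)
Function('X')(r, w) = Mul(r, w) (Function('X')(r, w) = Mul(Mul(r, w), 1) = Mul(r, w))
Mul(Function('X')(I, -4), 4152) = Mul(Mul(1, -4), 4152) = Mul(-4, 4152) = -16608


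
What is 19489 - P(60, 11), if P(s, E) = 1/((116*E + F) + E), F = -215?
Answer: 20892207/1072 ≈ 19489.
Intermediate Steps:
P(s, E) = 1/(-215 + 117*E) (P(s, E) = 1/((116*E - 215) + E) = 1/((-215 + 116*E) + E) = 1/(-215 + 117*E))
19489 - P(60, 11) = 19489 - 1/(-215 + 117*11) = 19489 - 1/(-215 + 1287) = 19489 - 1/1072 = 20892207/1072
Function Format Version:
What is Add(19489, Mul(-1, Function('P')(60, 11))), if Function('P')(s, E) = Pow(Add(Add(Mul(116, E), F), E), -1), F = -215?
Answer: Rational(20892207, 1072) ≈ 19489.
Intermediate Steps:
Function('P')(s, E) = Pow(Add(-215, Mul(117, E)), -1) (Function('P')(s, E) = Pow(Add(Add(Mul(116, E), -215), E), -1) = Pow(Add(Add(-215, Mul(116, E)), E), -1) = Pow(Add(-215, Mul(117, E)), -1))
Add(19489, Mul(-1, Function('P')(60, 11))) = Add(19489, Mul(-1, Pow(Add(-215, Mul(117, 11)), -1))) = Add(19489, Mul(-1, Pow(Add(-215, 1287), -1))) = Add(19489, Mul(-1, Pow(1072, -1))) = Add(19489, Mul(-1, Rational(1, 1072))) = Add(19489, Rational(-1, 1072)) = Rational(20892207, 1072)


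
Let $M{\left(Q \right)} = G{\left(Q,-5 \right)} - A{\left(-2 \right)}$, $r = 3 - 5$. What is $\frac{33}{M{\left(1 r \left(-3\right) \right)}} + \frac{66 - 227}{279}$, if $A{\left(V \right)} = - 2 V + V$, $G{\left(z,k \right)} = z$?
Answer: $\frac{8563}{1116} \approx 7.6729$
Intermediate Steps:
$r = -2$
$A{\left(V \right)} = - V$
$M{\left(Q \right)} = -2 + Q$ ($M{\left(Q \right)} = Q - \left(-1\right) \left(-2\right) = Q - 2 = -2 + Q$)
$\frac{33}{M{\left(1 r \left(-3\right) \right)}} + \frac{66 - 227}{279} = \frac{33}{-2 + 1 \left(-2\right) \left(-3\right)} + \frac{66 - 227}{279} = \frac{33}{-2 - -6} + \left(66 - 227\right) \frac{1}{279} = \frac{33}{-2 + 6} - \frac{161}{279} = \frac{33}{4} - \frac{161}{279} = \frac{8563}{1116}$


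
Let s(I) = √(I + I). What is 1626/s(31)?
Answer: 813*√62/31 ≈ 206.50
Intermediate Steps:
s(I) = √2*√I (s(I) = √(2*I) = √2*√I)
1626/s(31) = 1626/((√2*√31)) = 1626/(√62) = 1626*(√62/62) = 813*√62/31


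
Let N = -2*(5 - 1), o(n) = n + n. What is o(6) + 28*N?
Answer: -212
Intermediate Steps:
o(n) = 2*n
N = -8 (N = -2*4 = -8)
o(6) + 28*N = 2*6 + 28*(-8) = 12 - 224 = -212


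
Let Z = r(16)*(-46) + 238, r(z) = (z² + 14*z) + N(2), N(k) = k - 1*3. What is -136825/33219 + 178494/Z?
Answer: -4455814943/362020662 ≈ -12.308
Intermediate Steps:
N(k) = -3 + k (N(k) = k - 3 = -3 + k)
r(z) = -1 + z² + 14*z (r(z) = (z² + 14*z) + (-3 + 2) = (z² + 14*z) - 1 = -1 + z² + 14*z)
Z = -21796 (Z = (-1 + 16² + 14*16)*(-46) + 238 = (-1 + 256 + 224)*(-46) + 238 = 479*(-46) + 238 = -22034 + 238 = -21796)
-136825/33219 + 178494/Z = -136825/33219 + 178494/(-21796) = -136825*1/33219 + 178494*(-1/21796) = -136825/33219 - 89247/10898 = -4455814943/362020662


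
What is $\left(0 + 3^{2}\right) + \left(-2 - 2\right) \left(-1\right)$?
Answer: $13$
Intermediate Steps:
$\left(0 + 3^{2}\right) + \left(-2 - 2\right) \left(-1\right) = \left(0 + 9\right) - -4 = 9 + 4 = 13$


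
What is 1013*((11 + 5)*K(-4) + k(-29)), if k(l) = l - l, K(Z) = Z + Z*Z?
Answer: 194496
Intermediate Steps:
K(Z) = Z + Z²
k(l) = 0
1013*((11 + 5)*K(-4) + k(-29)) = 1013*((11 + 5)*(-4*(1 - 4)) + 0) = 1013*(16*(-4*(-3)) + 0) = 1013*(16*12 + 0) = 1013*(192 + 0) = 1013*192 = 194496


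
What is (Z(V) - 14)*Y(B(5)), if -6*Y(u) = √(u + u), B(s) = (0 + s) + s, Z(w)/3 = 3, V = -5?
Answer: 5*√5/3 ≈ 3.7268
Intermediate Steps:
Z(w) = 9 (Z(w) = 3*3 = 9)
B(s) = 2*s (B(s) = s + s = 2*s)
Y(u) = -√2*√u/6 (Y(u) = -√(u + u)/6 = -√2*√u/6)
(Z(V) - 14)*Y(B(5)) = (9 - 14)*(-√2*√(2*5)/6) = -(-5)*√2*√10/6 = -(-5)*√5/3 = 5*√5/3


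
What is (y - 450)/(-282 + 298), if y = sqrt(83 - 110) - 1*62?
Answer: -32 + 3*I*sqrt(3)/16 ≈ -32.0 + 0.32476*I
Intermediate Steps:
y = -62 + 3*I*sqrt(3) (y = sqrt(-27) - 62 = 3*I*sqrt(3) - 62 = -62 + 3*I*sqrt(3) ≈ -62.0 + 5.1962*I)
(y - 450)/(-282 + 298) = ((-62 + 3*I*sqrt(3)) - 450)/(-282 + 298) = (-512 + 3*I*sqrt(3))/16 = (-512 + 3*I*sqrt(3))*(1/16) = -32 + 3*I*sqrt(3)/16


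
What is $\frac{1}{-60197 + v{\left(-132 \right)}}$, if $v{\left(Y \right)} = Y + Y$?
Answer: $- \frac{1}{60461} \approx -1.654 \cdot 10^{-5}$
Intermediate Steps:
$v{\left(Y \right)} = 2 Y$
$\frac{1}{-60197 + v{\left(-132 \right)}} = \frac{1}{-60197 + 2 \left(-132\right)} = \frac{1}{-60197 - 264} = \frac{1}{-60461} = - \frac{1}{60461}$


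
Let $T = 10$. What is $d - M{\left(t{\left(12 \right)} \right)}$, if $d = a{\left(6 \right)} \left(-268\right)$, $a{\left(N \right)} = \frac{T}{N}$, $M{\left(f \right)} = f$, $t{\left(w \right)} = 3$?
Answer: $- \frac{1349}{3} \approx -449.67$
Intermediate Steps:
$a{\left(N \right)} = \frac{10}{N}$
$d = - \frac{1340}{3}$ ($d = \frac{10}{6} \left(-268\right) = 10 \cdot \frac{1}{6} \left(-268\right) = \frac{5}{3} \left(-268\right) = - \frac{1340}{3} \approx -446.67$)
$d - M{\left(t{\left(12 \right)} \right)} = - \frac{1340}{3} - 3 = - \frac{1349}{3}$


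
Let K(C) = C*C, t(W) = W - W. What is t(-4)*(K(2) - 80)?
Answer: 0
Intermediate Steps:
t(W) = 0
K(C) = C²
t(-4)*(K(2) - 80) = 0*(2² - 80) = 0*(4 - 80) = 0*(-76) = 0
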